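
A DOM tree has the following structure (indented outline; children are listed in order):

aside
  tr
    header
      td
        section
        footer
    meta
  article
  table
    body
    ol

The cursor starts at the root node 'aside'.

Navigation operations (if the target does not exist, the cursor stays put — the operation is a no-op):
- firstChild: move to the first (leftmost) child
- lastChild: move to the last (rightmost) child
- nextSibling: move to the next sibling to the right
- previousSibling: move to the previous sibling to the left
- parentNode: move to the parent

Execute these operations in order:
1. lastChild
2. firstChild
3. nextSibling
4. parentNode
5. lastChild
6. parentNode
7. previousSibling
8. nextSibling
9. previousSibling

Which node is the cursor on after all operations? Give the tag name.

Answer: article

Derivation:
After 1 (lastChild): table
After 2 (firstChild): body
After 3 (nextSibling): ol
After 4 (parentNode): table
After 5 (lastChild): ol
After 6 (parentNode): table
After 7 (previousSibling): article
After 8 (nextSibling): table
After 9 (previousSibling): article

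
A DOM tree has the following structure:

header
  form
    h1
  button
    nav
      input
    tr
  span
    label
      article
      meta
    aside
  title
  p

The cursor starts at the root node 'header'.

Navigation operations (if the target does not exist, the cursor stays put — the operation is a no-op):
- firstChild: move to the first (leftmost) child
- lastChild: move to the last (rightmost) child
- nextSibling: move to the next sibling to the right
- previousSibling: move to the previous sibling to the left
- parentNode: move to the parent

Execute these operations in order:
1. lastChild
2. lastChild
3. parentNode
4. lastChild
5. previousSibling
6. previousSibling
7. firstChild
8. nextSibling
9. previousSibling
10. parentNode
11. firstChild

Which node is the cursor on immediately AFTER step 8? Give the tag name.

Answer: aside

Derivation:
After 1 (lastChild): p
After 2 (lastChild): p (no-op, stayed)
After 3 (parentNode): header
After 4 (lastChild): p
After 5 (previousSibling): title
After 6 (previousSibling): span
After 7 (firstChild): label
After 8 (nextSibling): aside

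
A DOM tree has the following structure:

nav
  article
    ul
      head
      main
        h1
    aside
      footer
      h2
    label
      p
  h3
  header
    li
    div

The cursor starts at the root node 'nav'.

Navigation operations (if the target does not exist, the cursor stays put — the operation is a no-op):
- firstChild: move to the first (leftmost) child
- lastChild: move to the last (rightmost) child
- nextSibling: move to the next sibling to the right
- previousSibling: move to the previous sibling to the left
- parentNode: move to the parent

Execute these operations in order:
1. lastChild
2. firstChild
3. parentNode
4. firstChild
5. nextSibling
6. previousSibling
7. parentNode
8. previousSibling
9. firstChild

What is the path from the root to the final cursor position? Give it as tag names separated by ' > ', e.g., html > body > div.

After 1 (lastChild): header
After 2 (firstChild): li
After 3 (parentNode): header
After 4 (firstChild): li
After 5 (nextSibling): div
After 6 (previousSibling): li
After 7 (parentNode): header
After 8 (previousSibling): h3
After 9 (firstChild): h3 (no-op, stayed)

Answer: nav > h3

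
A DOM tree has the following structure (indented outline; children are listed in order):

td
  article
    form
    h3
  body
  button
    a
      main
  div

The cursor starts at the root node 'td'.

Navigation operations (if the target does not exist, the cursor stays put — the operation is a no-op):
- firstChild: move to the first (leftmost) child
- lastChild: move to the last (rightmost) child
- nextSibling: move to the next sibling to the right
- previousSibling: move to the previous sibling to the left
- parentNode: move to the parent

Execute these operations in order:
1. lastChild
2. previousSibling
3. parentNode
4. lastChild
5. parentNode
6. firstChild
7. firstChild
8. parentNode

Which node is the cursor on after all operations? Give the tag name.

After 1 (lastChild): div
After 2 (previousSibling): button
After 3 (parentNode): td
After 4 (lastChild): div
After 5 (parentNode): td
After 6 (firstChild): article
After 7 (firstChild): form
After 8 (parentNode): article

Answer: article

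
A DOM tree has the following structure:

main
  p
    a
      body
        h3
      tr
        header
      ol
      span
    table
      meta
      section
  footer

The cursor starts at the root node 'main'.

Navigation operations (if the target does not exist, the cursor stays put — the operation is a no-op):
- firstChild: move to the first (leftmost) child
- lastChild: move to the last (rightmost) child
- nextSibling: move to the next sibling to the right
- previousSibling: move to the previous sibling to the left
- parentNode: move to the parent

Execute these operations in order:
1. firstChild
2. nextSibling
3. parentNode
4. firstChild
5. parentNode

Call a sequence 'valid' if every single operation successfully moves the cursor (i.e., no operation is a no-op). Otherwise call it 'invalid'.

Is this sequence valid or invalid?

After 1 (firstChild): p
After 2 (nextSibling): footer
After 3 (parentNode): main
After 4 (firstChild): p
After 5 (parentNode): main

Answer: valid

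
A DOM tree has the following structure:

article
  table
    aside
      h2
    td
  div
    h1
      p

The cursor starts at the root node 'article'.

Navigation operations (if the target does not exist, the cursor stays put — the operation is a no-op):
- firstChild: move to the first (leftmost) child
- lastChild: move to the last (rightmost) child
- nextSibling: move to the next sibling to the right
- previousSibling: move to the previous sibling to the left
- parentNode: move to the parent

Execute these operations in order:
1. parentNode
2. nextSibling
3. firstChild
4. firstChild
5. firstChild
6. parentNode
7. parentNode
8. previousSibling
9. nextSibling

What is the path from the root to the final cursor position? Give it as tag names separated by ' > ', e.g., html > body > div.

Answer: article > div

Derivation:
After 1 (parentNode): article (no-op, stayed)
After 2 (nextSibling): article (no-op, stayed)
After 3 (firstChild): table
After 4 (firstChild): aside
After 5 (firstChild): h2
After 6 (parentNode): aside
After 7 (parentNode): table
After 8 (previousSibling): table (no-op, stayed)
After 9 (nextSibling): div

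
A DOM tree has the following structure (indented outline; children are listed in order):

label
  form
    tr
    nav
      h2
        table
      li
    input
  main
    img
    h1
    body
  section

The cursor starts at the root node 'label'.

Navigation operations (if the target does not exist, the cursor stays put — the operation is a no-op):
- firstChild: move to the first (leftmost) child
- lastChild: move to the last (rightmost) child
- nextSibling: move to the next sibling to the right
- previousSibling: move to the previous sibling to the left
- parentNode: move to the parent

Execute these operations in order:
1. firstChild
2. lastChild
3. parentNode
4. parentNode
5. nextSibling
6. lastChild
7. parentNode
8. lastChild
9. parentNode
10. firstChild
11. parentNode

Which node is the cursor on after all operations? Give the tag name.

After 1 (firstChild): form
After 2 (lastChild): input
After 3 (parentNode): form
After 4 (parentNode): label
After 5 (nextSibling): label (no-op, stayed)
After 6 (lastChild): section
After 7 (parentNode): label
After 8 (lastChild): section
After 9 (parentNode): label
After 10 (firstChild): form
After 11 (parentNode): label

Answer: label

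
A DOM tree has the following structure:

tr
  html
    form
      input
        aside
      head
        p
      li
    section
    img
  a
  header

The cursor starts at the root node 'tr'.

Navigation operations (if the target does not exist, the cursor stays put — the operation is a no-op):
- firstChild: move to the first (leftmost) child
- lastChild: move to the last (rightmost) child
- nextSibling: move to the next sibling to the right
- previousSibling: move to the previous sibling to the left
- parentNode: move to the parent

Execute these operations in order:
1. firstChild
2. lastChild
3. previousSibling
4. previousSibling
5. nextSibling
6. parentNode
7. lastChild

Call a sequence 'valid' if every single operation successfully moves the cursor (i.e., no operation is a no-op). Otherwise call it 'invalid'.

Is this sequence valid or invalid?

After 1 (firstChild): html
After 2 (lastChild): img
After 3 (previousSibling): section
After 4 (previousSibling): form
After 5 (nextSibling): section
After 6 (parentNode): html
After 7 (lastChild): img

Answer: valid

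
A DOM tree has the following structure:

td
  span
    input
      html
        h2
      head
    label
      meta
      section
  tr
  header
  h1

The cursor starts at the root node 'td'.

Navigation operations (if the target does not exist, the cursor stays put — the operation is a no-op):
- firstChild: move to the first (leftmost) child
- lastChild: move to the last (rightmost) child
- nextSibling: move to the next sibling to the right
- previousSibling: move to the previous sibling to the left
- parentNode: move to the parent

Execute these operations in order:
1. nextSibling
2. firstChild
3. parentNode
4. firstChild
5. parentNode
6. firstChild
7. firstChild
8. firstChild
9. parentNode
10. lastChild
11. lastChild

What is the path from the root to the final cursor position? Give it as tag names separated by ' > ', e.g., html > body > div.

After 1 (nextSibling): td (no-op, stayed)
After 2 (firstChild): span
After 3 (parentNode): td
After 4 (firstChild): span
After 5 (parentNode): td
After 6 (firstChild): span
After 7 (firstChild): input
After 8 (firstChild): html
After 9 (parentNode): input
After 10 (lastChild): head
After 11 (lastChild): head (no-op, stayed)

Answer: td > span > input > head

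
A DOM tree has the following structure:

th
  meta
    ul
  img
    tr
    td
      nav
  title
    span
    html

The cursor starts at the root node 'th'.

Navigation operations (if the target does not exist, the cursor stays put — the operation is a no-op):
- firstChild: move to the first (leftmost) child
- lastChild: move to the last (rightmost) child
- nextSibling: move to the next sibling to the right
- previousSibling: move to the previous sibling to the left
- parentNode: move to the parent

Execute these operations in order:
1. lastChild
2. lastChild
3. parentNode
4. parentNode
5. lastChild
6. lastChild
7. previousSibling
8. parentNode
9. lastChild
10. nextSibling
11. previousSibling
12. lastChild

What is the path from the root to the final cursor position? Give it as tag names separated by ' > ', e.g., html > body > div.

Answer: th > title > span

Derivation:
After 1 (lastChild): title
After 2 (lastChild): html
After 3 (parentNode): title
After 4 (parentNode): th
After 5 (lastChild): title
After 6 (lastChild): html
After 7 (previousSibling): span
After 8 (parentNode): title
After 9 (lastChild): html
After 10 (nextSibling): html (no-op, stayed)
After 11 (previousSibling): span
After 12 (lastChild): span (no-op, stayed)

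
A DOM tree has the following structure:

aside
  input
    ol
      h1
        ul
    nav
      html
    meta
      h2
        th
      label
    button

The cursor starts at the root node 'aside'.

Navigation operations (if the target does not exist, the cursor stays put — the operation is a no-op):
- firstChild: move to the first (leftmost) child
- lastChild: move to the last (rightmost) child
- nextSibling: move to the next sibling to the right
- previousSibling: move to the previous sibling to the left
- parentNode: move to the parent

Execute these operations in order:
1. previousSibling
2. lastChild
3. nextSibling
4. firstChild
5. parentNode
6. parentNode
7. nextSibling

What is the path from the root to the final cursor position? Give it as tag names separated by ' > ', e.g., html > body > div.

After 1 (previousSibling): aside (no-op, stayed)
After 2 (lastChild): input
After 3 (nextSibling): input (no-op, stayed)
After 4 (firstChild): ol
After 5 (parentNode): input
After 6 (parentNode): aside
After 7 (nextSibling): aside (no-op, stayed)

Answer: aside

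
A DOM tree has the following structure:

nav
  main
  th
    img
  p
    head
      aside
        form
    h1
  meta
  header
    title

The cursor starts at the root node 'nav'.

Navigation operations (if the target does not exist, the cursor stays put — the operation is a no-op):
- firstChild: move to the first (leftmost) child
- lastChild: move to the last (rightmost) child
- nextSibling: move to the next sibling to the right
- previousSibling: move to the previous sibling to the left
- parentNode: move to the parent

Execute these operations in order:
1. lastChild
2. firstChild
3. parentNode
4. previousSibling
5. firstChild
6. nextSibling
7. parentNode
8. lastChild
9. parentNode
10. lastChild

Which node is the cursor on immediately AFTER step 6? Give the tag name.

Answer: header

Derivation:
After 1 (lastChild): header
After 2 (firstChild): title
After 3 (parentNode): header
After 4 (previousSibling): meta
After 5 (firstChild): meta (no-op, stayed)
After 6 (nextSibling): header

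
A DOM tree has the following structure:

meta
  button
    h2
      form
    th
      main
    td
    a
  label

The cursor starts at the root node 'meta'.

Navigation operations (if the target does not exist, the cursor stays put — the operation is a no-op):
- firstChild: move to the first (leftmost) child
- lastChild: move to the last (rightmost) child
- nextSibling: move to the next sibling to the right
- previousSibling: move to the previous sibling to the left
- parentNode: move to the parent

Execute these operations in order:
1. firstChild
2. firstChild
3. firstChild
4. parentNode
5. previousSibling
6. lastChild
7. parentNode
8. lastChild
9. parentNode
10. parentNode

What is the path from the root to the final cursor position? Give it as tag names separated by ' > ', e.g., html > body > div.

Answer: meta > button

Derivation:
After 1 (firstChild): button
After 2 (firstChild): h2
After 3 (firstChild): form
After 4 (parentNode): h2
After 5 (previousSibling): h2 (no-op, stayed)
After 6 (lastChild): form
After 7 (parentNode): h2
After 8 (lastChild): form
After 9 (parentNode): h2
After 10 (parentNode): button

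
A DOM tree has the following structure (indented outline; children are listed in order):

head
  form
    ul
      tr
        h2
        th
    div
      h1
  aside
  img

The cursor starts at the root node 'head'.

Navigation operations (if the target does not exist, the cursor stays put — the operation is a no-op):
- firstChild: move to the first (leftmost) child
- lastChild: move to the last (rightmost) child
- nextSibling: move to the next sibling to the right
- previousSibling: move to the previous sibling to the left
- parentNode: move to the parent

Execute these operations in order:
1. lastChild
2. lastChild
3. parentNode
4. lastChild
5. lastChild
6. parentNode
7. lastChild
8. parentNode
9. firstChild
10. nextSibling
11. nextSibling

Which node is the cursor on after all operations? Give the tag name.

After 1 (lastChild): img
After 2 (lastChild): img (no-op, stayed)
After 3 (parentNode): head
After 4 (lastChild): img
After 5 (lastChild): img (no-op, stayed)
After 6 (parentNode): head
After 7 (lastChild): img
After 8 (parentNode): head
After 9 (firstChild): form
After 10 (nextSibling): aside
After 11 (nextSibling): img

Answer: img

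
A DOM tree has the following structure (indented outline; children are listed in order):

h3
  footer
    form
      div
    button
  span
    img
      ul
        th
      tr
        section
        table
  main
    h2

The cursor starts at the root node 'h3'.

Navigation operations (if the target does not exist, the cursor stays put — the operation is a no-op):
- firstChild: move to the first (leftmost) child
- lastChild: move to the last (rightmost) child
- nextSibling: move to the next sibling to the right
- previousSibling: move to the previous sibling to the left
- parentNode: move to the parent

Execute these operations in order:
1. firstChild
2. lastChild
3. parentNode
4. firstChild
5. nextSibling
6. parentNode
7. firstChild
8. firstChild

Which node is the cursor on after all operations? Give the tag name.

After 1 (firstChild): footer
After 2 (lastChild): button
After 3 (parentNode): footer
After 4 (firstChild): form
After 5 (nextSibling): button
After 6 (parentNode): footer
After 7 (firstChild): form
After 8 (firstChild): div

Answer: div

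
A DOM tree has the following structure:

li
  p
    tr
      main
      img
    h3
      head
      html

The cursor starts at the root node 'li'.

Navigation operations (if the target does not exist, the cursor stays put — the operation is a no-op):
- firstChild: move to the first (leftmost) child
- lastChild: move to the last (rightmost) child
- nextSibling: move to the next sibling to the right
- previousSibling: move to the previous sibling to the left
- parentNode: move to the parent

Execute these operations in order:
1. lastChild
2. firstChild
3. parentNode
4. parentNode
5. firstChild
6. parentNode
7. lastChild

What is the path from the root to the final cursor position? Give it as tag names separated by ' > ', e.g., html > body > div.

After 1 (lastChild): p
After 2 (firstChild): tr
After 3 (parentNode): p
After 4 (parentNode): li
After 5 (firstChild): p
After 6 (parentNode): li
After 7 (lastChild): p

Answer: li > p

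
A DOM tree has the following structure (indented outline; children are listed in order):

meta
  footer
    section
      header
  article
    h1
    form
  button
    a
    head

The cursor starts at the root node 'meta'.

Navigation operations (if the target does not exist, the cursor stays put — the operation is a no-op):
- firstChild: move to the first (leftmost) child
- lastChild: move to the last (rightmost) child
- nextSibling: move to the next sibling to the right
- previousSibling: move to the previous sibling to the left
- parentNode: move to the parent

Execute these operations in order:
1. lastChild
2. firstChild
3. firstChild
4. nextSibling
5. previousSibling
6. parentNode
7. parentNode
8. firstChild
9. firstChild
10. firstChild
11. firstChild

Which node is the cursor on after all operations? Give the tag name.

Answer: header

Derivation:
After 1 (lastChild): button
After 2 (firstChild): a
After 3 (firstChild): a (no-op, stayed)
After 4 (nextSibling): head
After 5 (previousSibling): a
After 6 (parentNode): button
After 7 (parentNode): meta
After 8 (firstChild): footer
After 9 (firstChild): section
After 10 (firstChild): header
After 11 (firstChild): header (no-op, stayed)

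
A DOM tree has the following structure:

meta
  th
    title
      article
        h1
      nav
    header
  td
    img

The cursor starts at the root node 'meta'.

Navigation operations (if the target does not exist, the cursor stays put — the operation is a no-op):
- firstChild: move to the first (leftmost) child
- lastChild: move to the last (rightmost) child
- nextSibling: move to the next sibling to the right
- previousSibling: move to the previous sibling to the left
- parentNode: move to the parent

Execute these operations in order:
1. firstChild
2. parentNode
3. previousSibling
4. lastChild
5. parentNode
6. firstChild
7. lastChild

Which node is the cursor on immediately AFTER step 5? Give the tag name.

Answer: meta

Derivation:
After 1 (firstChild): th
After 2 (parentNode): meta
After 3 (previousSibling): meta (no-op, stayed)
After 4 (lastChild): td
After 5 (parentNode): meta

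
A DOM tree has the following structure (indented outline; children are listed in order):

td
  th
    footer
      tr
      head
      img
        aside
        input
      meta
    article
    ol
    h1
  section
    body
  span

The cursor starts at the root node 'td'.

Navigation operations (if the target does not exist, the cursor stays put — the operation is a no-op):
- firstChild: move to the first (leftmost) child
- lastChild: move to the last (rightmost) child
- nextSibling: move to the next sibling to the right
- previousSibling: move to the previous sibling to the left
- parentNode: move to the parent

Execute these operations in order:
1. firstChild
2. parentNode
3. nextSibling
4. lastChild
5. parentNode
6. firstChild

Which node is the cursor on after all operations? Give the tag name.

After 1 (firstChild): th
After 2 (parentNode): td
After 3 (nextSibling): td (no-op, stayed)
After 4 (lastChild): span
After 5 (parentNode): td
After 6 (firstChild): th

Answer: th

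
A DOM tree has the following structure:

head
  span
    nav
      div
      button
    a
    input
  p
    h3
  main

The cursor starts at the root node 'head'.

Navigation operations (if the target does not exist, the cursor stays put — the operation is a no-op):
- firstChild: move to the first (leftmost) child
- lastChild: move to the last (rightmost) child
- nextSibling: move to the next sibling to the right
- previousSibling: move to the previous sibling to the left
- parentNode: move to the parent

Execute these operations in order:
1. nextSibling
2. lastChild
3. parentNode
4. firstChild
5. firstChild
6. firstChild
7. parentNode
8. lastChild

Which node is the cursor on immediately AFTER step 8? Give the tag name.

After 1 (nextSibling): head (no-op, stayed)
After 2 (lastChild): main
After 3 (parentNode): head
After 4 (firstChild): span
After 5 (firstChild): nav
After 6 (firstChild): div
After 7 (parentNode): nav
After 8 (lastChild): button

Answer: button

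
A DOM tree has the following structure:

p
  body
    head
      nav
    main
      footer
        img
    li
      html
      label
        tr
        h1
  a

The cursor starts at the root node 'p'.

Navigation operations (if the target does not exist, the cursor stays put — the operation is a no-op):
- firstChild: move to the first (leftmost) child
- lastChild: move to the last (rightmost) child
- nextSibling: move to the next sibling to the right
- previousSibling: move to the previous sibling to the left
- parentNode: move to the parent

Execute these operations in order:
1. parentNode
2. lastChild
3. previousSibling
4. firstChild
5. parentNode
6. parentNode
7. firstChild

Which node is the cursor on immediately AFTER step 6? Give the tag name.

After 1 (parentNode): p (no-op, stayed)
After 2 (lastChild): a
After 3 (previousSibling): body
After 4 (firstChild): head
After 5 (parentNode): body
After 6 (parentNode): p

Answer: p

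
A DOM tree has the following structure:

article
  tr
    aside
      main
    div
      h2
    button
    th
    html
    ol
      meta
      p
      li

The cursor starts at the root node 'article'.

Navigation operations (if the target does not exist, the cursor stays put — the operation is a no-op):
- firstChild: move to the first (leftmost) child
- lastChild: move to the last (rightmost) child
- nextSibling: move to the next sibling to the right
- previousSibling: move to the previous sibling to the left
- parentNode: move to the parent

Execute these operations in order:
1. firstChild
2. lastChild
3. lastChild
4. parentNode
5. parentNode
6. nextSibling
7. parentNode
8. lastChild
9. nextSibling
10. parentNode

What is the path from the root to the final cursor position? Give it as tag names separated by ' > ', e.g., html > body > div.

After 1 (firstChild): tr
After 2 (lastChild): ol
After 3 (lastChild): li
After 4 (parentNode): ol
After 5 (parentNode): tr
After 6 (nextSibling): tr (no-op, stayed)
After 7 (parentNode): article
After 8 (lastChild): tr
After 9 (nextSibling): tr (no-op, stayed)
After 10 (parentNode): article

Answer: article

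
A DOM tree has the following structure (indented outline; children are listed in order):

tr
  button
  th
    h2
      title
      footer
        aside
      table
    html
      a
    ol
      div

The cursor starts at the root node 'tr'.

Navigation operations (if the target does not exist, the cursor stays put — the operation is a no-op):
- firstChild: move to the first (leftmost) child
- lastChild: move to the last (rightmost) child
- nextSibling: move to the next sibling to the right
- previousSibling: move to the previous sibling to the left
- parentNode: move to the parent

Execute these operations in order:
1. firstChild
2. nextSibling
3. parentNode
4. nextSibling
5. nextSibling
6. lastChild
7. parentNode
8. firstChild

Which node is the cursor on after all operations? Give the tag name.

After 1 (firstChild): button
After 2 (nextSibling): th
After 3 (parentNode): tr
After 4 (nextSibling): tr (no-op, stayed)
After 5 (nextSibling): tr (no-op, stayed)
After 6 (lastChild): th
After 7 (parentNode): tr
After 8 (firstChild): button

Answer: button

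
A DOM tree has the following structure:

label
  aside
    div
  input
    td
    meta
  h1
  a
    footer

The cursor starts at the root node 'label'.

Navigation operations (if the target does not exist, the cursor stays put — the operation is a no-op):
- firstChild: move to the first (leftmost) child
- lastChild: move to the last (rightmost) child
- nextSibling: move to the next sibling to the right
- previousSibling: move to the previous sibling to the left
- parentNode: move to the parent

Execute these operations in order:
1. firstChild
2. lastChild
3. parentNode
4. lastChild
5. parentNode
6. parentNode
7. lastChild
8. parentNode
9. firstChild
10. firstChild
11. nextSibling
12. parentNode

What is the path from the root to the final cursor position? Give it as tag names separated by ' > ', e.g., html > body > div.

After 1 (firstChild): aside
After 2 (lastChild): div
After 3 (parentNode): aside
After 4 (lastChild): div
After 5 (parentNode): aside
After 6 (parentNode): label
After 7 (lastChild): a
After 8 (parentNode): label
After 9 (firstChild): aside
After 10 (firstChild): div
After 11 (nextSibling): div (no-op, stayed)
After 12 (parentNode): aside

Answer: label > aside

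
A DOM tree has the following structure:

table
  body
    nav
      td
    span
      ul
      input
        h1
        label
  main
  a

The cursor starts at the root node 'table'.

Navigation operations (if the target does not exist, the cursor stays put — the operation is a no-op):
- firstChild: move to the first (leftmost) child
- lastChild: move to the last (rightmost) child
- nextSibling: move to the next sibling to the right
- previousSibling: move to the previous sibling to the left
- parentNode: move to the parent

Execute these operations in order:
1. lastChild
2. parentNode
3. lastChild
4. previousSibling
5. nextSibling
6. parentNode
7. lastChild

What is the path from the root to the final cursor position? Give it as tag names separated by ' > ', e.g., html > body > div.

After 1 (lastChild): a
After 2 (parentNode): table
After 3 (lastChild): a
After 4 (previousSibling): main
After 5 (nextSibling): a
After 6 (parentNode): table
After 7 (lastChild): a

Answer: table > a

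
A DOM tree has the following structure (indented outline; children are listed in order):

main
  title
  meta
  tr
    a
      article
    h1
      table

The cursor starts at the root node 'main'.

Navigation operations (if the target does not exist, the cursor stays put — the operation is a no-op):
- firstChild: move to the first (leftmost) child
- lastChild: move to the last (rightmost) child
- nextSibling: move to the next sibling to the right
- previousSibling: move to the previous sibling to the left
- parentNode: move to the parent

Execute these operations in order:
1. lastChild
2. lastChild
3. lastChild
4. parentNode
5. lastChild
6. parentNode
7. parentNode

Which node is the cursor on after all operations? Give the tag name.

Answer: tr

Derivation:
After 1 (lastChild): tr
After 2 (lastChild): h1
After 3 (lastChild): table
After 4 (parentNode): h1
After 5 (lastChild): table
After 6 (parentNode): h1
After 7 (parentNode): tr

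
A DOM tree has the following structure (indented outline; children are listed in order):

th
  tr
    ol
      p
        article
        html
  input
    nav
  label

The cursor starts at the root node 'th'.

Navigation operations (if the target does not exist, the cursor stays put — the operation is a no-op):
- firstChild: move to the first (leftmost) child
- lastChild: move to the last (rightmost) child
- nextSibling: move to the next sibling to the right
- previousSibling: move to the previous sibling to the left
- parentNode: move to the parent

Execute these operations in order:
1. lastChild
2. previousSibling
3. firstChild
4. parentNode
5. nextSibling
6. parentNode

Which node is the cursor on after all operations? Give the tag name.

After 1 (lastChild): label
After 2 (previousSibling): input
After 3 (firstChild): nav
After 4 (parentNode): input
After 5 (nextSibling): label
After 6 (parentNode): th

Answer: th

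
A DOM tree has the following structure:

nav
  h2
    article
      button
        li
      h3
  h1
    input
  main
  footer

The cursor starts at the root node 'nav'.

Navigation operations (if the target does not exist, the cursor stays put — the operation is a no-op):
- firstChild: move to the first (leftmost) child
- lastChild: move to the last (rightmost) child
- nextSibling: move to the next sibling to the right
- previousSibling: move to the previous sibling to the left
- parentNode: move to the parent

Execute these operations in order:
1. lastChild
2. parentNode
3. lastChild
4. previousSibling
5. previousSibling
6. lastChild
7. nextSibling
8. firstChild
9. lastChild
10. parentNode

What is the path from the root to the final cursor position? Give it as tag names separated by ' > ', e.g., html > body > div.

After 1 (lastChild): footer
After 2 (parentNode): nav
After 3 (lastChild): footer
After 4 (previousSibling): main
After 5 (previousSibling): h1
After 6 (lastChild): input
After 7 (nextSibling): input (no-op, stayed)
After 8 (firstChild): input (no-op, stayed)
After 9 (lastChild): input (no-op, stayed)
After 10 (parentNode): h1

Answer: nav > h1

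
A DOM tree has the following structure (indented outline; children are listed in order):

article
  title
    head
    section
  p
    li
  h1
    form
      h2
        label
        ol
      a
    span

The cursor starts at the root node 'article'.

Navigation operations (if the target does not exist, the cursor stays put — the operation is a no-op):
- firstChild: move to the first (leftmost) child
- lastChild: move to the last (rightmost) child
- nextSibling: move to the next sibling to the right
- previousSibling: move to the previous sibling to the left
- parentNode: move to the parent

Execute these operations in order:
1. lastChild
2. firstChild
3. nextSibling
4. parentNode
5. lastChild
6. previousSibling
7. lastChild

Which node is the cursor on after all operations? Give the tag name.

After 1 (lastChild): h1
After 2 (firstChild): form
After 3 (nextSibling): span
After 4 (parentNode): h1
After 5 (lastChild): span
After 6 (previousSibling): form
After 7 (lastChild): a

Answer: a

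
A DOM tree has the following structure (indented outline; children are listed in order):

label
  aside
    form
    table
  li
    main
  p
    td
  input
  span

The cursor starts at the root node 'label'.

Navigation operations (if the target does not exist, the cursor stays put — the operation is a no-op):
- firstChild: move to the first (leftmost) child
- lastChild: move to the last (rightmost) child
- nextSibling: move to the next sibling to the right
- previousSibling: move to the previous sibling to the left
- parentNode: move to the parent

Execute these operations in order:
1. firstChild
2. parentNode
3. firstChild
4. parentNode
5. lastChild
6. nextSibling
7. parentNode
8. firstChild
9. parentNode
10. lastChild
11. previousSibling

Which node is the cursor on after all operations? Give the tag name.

After 1 (firstChild): aside
After 2 (parentNode): label
After 3 (firstChild): aside
After 4 (parentNode): label
After 5 (lastChild): span
After 6 (nextSibling): span (no-op, stayed)
After 7 (parentNode): label
After 8 (firstChild): aside
After 9 (parentNode): label
After 10 (lastChild): span
After 11 (previousSibling): input

Answer: input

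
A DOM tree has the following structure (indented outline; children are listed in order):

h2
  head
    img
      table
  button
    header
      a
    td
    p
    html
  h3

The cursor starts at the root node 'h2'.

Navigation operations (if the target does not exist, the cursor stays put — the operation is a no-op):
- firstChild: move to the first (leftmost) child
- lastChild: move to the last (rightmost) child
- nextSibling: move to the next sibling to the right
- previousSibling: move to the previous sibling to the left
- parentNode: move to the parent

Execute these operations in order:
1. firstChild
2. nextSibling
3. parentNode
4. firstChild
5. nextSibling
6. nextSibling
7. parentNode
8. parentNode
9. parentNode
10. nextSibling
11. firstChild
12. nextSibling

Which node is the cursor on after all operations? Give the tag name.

Answer: button

Derivation:
After 1 (firstChild): head
After 2 (nextSibling): button
After 3 (parentNode): h2
After 4 (firstChild): head
After 5 (nextSibling): button
After 6 (nextSibling): h3
After 7 (parentNode): h2
After 8 (parentNode): h2 (no-op, stayed)
After 9 (parentNode): h2 (no-op, stayed)
After 10 (nextSibling): h2 (no-op, stayed)
After 11 (firstChild): head
After 12 (nextSibling): button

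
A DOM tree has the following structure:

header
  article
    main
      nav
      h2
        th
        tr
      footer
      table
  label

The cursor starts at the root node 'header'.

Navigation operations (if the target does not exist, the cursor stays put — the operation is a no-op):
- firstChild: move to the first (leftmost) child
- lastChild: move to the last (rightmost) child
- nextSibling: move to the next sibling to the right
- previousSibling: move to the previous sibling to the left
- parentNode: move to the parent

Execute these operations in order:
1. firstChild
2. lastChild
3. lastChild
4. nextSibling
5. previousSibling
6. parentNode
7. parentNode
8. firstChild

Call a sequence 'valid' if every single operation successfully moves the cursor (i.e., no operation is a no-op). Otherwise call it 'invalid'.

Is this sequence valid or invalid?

After 1 (firstChild): article
After 2 (lastChild): main
After 3 (lastChild): table
After 4 (nextSibling): table (no-op, stayed)
After 5 (previousSibling): footer
After 6 (parentNode): main
After 7 (parentNode): article
After 8 (firstChild): main

Answer: invalid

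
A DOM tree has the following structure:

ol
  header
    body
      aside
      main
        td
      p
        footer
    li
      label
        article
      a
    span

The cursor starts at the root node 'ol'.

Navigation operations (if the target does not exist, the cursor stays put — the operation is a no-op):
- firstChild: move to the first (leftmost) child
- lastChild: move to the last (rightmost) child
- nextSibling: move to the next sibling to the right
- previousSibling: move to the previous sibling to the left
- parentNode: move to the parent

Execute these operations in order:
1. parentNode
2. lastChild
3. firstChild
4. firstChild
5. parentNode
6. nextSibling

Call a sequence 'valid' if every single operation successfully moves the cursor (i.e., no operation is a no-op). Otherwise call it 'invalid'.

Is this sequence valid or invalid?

After 1 (parentNode): ol (no-op, stayed)
After 2 (lastChild): header
After 3 (firstChild): body
After 4 (firstChild): aside
After 5 (parentNode): body
After 6 (nextSibling): li

Answer: invalid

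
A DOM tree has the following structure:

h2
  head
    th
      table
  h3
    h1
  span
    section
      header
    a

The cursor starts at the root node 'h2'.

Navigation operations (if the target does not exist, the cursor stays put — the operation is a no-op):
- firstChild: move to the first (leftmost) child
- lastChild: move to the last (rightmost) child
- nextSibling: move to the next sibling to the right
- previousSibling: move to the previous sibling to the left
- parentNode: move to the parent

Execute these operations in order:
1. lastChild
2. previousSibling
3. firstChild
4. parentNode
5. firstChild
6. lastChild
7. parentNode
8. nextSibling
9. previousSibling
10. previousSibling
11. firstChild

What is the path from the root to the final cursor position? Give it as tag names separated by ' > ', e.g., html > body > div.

Answer: h2 > head > th

Derivation:
After 1 (lastChild): span
After 2 (previousSibling): h3
After 3 (firstChild): h1
After 4 (parentNode): h3
After 5 (firstChild): h1
After 6 (lastChild): h1 (no-op, stayed)
After 7 (parentNode): h3
After 8 (nextSibling): span
After 9 (previousSibling): h3
After 10 (previousSibling): head
After 11 (firstChild): th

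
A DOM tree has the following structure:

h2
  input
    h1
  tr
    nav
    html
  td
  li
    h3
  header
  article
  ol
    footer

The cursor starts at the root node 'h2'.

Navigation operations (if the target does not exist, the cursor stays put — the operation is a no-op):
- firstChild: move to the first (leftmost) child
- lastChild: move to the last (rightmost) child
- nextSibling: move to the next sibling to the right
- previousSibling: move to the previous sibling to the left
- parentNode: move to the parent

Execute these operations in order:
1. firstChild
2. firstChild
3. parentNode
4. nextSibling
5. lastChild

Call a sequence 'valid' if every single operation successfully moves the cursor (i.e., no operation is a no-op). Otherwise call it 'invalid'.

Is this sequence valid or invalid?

After 1 (firstChild): input
After 2 (firstChild): h1
After 3 (parentNode): input
After 4 (nextSibling): tr
After 5 (lastChild): html

Answer: valid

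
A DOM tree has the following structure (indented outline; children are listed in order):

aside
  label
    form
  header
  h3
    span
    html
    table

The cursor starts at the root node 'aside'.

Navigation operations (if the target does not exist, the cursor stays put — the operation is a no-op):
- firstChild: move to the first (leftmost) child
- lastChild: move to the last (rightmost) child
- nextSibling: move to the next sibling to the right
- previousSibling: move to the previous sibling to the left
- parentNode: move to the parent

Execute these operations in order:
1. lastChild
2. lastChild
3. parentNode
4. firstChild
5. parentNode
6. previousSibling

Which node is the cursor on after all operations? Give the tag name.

Answer: header

Derivation:
After 1 (lastChild): h3
After 2 (lastChild): table
After 3 (parentNode): h3
After 4 (firstChild): span
After 5 (parentNode): h3
After 6 (previousSibling): header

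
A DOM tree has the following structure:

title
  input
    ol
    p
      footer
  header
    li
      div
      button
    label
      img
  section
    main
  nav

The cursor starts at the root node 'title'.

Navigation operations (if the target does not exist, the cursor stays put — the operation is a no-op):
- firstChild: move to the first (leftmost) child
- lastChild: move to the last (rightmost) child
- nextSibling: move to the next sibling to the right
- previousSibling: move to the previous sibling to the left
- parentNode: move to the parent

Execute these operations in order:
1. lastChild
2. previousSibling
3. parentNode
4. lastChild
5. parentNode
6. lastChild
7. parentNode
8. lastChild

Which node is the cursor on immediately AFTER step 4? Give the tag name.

Answer: nav

Derivation:
After 1 (lastChild): nav
After 2 (previousSibling): section
After 3 (parentNode): title
After 4 (lastChild): nav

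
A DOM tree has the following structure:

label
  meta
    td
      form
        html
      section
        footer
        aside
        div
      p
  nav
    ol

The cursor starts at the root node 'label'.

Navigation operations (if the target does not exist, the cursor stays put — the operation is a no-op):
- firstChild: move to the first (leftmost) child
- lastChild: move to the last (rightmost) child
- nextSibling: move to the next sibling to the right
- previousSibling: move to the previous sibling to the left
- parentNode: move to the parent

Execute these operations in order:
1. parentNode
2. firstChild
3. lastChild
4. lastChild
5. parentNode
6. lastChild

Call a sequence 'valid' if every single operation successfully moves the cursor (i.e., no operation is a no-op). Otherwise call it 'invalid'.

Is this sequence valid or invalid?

Answer: invalid

Derivation:
After 1 (parentNode): label (no-op, stayed)
After 2 (firstChild): meta
After 3 (lastChild): td
After 4 (lastChild): p
After 5 (parentNode): td
After 6 (lastChild): p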